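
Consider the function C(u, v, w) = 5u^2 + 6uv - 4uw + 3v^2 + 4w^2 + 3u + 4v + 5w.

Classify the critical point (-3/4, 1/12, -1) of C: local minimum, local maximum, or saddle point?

The Hessian is constant: H = [[10, 6, -4], [6, 6, 0], [-4, 0, 8]].
Leading principal minors: Δ₁ = 10, Δ₂ = 24, Δ₃ = 96.
All leading minors are positive, so H is positive definite: a local minimum.

local minimum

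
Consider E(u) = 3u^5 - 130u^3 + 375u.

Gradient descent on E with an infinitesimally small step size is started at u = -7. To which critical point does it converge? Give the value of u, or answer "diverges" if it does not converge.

diverges

E'(u) = 15(u - 5)(u - 1)(u + 1)(u + 5), so E'(-7) = 17280.
Gradient descent moves in the -E' direction, i.e. u is decreasing.
There is no critical point below u=-7, and E' keeps the same sign, so the iterate runs off to −∞.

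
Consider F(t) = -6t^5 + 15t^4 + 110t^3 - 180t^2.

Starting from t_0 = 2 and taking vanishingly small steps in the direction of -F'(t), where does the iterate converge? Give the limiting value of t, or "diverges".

1

F'(t) = -30t(t - 4)(t - 1)(t + 3), so F'(2) = 600.
Gradient descent moves in the -F' direction, i.e. t is decreasing.
The nearest critical point in that direction is t = 1, where F'' = 360 > 0 (a local minimum). The iterate converges there.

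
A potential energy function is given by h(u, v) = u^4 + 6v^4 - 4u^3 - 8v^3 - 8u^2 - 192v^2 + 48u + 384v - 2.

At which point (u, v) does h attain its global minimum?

h(u,v) separates as P(u) + Q(v) − 2, so its minimum is min P + min Q − 2.
P'(u) = 4(u - 3)(u - 2)(u + 2) vanishes at u ∈ {-2, 2, 3}; Q'(v) = 24(v - 4)(v - 1)(v + 4) vanishes at v ∈ {-4, 1, 4}.
Local minima of P (where P''>0): P(-2)=-80, P(3)=45. Local minima of Q: Q(-4)=-2560, Q(4)=-512.
So the global minimum of h is P(-2) + Q(-4) − 2 = -80 − 2560 − 2 = -2642, attained at (-2, -4).

(-2, -4)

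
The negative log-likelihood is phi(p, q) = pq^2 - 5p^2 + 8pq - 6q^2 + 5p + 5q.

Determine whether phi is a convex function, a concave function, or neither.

The term pq^2 is cubic, so the Hessian is not constant.
∂²phi/∂q² = 2p - 12, which takes both signs as p varies (negative for sufficiently negative p). A diagonal entry of the Hessian changing sign means the Hessian is neither positive- nor negative-semidefinite on all of R^2.

neither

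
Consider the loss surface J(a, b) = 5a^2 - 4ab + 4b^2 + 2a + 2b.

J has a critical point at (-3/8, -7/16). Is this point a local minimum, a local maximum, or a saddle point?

local minimum

The Hessian of J is constant: H = [[10, -4], [-4, 8]].
det(H) = 10·8 − (-4)² = 64.
det(H) > 0 and tr(H) = 18 > 0, so H is positive definite and the point is a local minimum.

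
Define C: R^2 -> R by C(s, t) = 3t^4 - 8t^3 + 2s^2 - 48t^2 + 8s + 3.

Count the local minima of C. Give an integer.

2

C separates as a function of s plus a function of t, so ∇C=0 decouples.
∂C/∂s = 4(s + 2) = 0 at s ∈ {-2}; ∂C/∂t = 12t(t - 4)(t + 2) = 0 at t ∈ {-2, 0, 4}.
The Hessian is diagonal: diag(C_ss, C_tt). Second derivatives: C_ss(-2)=4; C_tt(-2)=144, C_tt(0)=-96, C_tt(4)=288.
Local minima occur where both diagonal entries positive: (-2, -2), (-2, 4). Count: 2.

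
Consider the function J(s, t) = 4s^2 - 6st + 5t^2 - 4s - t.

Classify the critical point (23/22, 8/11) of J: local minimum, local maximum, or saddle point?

local minimum

The Hessian of J is constant: H = [[8, -6], [-6, 10]].
det(H) = 8·10 − (-6)² = 44.
det(H) > 0 and tr(H) = 18 > 0, so H is positive definite and the point is a local minimum.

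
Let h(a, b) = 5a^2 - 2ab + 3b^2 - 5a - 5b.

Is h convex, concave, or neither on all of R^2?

h is quadratic, so its Hessian is the constant matrix H = [[10, -2], [-2, 6]].
det(H) = 56, tr(H) = 16.
det(H) > 0 and tr(H) > 0, so H is positive definite everywhere: convex.

convex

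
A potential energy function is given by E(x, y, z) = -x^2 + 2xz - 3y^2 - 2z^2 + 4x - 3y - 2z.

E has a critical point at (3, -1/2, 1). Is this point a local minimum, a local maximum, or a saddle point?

local maximum

The Hessian is constant: H = [[-2, 0, 2], [0, -6, 0], [2, 0, -4]].
Leading principal minors: Δ₁ = -2, Δ₂ = 12, Δ₃ = -24.
The minors alternate sign starting negative (−, +, −), so H is negative definite: a local maximum.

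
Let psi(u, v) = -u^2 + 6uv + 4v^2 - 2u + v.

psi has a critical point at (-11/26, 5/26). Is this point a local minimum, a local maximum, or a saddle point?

The Hessian of psi is constant: H = [[-2, 6], [6, 8]].
det(H) = (-2)·8 − 6² = -52.
Since det(H) < 0, H is indefinite and the critical point is a saddle point.

saddle point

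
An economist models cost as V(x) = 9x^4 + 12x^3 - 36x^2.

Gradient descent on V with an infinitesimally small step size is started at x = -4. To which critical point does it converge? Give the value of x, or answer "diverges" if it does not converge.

-2

V'(x) = 36x(x - 1)(x + 2), so V'(-4) = -1440.
Gradient descent moves in the -V' direction, i.e. x is increasing.
The nearest critical point in that direction is x = -2, where V'' = 216 > 0 (a local minimum). The iterate converges there.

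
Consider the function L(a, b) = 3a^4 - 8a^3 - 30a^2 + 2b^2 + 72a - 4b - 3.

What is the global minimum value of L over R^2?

L(a,b) separates as P(a) + Q(b) − 3, so its minimum is min P + min Q − 3.
P'(a) = 12(a - 3)(a - 1)(a + 2) vanishes at a ∈ {-2, 1, 3}; Q'(b) = 4b - 4 vanishes at b ∈ {1}.
Local minima of P (where P''>0): P(-2)=-152, P(3)=-27. Local minima of Q: Q(1)=-2.
So the global minimum of L is P(-2) + Q(1) − 3 = -152 − 2 − 3 = -157, attained at (-2, 1).

-157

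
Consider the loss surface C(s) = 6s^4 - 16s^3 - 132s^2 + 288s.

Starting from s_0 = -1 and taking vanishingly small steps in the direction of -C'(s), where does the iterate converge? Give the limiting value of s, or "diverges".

C'(s) = 24(s - 4)(s - 1)(s + 3), so C'(-1) = 480.
Gradient descent moves in the -C' direction, i.e. s is decreasing.
The nearest critical point in that direction is s = -3, where C'' = 672 > 0 (a local minimum). The iterate converges there.

-3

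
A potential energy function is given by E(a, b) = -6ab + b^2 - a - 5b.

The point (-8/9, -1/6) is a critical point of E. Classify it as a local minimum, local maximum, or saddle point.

The Hessian of E is constant: H = [[0, -6], [-6, 2]].
det(H) = 0·2 − (-6)² = -36.
Since det(H) < 0, H is indefinite and the critical point is a saddle point.

saddle point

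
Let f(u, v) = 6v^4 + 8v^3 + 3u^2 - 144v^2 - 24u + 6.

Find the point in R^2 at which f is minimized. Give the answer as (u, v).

(4, -4)

f(u,v) separates as P(u) + Q(v) + 6, so its minimum is min P + min Q + 6.
P'(u) = 6u - 24 vanishes at u ∈ {4}; Q'(v) = 24v(v - 3)(v + 4) vanishes at v ∈ {-4, 0, 3}.
Local minima of P (where P''>0): P(4)=-48. Local minima of Q: Q(-4)=-1280, Q(3)=-594.
So the global minimum of f is P(4) + Q(-4) + 6 = -48 − 1280 + 6 = -1322, attained at (4, -4).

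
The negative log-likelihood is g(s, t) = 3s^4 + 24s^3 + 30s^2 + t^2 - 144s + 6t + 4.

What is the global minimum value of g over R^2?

-92

g(s,t) separates as P(s) + Q(t) + 4, so its minimum is min P + min Q + 4.
P'(s) = 12(s - 1)(s + 3)(s + 4) vanishes at s ∈ {-4, -3, 1}; Q'(t) = 2(t + 3) vanishes at t ∈ {-3}.
Local minima of P (where P''>0): P(-4)=288, P(1)=-87. Local minima of Q: Q(-3)=-9.
So the global minimum of g is P(1) + Q(-3) + 4 = -87 − 9 + 4 = -92, attained at (1, -3).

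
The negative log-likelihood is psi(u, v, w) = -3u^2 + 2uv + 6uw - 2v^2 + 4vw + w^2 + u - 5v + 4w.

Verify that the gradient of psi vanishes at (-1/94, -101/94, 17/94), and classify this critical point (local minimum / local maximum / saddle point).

saddle point

∇psi = (-6u + 2v + 6w + 1, 2u - 4v + 4w - 5, 6u + 4v + 2w + 4); substituting (-1/94, -101/94, 17/94) gives ∇psi = (0, 0, 0), so (-1/94, -101/94, 17/94) is indeed a critical point.
The Hessian is constant: H = [[-6, 2, 6], [2, -4, 4], [6, 4, 2]].
Leading principal minors: Δ₁ = -6, Δ₂ = 20, Δ₃ = 376.
The minors fit neither the all-positive nor the alternating-sign pattern, so H is indefinite: a saddle point.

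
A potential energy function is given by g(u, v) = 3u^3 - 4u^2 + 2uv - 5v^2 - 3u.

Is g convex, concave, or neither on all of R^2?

neither

The term 3u^3 is cubic, so the Hessian is not constant.
∂²g/∂u² = 18u - 8, which takes both signs as u varies (negative for sufficiently negative u). A diagonal entry of the Hessian changing sign means the Hessian is neither positive- nor negative-semidefinite on all of R^2.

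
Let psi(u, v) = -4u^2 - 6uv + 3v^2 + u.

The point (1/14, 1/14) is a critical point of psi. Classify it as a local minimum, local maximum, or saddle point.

saddle point

The Hessian of psi is constant: H = [[-8, -6], [-6, 6]].
det(H) = (-8)·6 − (-6)² = -84.
Since det(H) < 0, H is indefinite and the critical point is a saddle point.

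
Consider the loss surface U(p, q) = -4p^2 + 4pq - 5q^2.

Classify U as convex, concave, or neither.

concave

U is quadratic, so its Hessian is the constant matrix H = [[-8, 4], [4, -10]].
det(H) = 64, tr(H) = -18.
det(H) > 0 and tr(H) < 0, so H is negative definite everywhere: concave.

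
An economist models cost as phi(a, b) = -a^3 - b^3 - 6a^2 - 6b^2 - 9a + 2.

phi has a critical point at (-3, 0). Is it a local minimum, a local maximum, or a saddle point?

The mixed partial ∂²phi/∂a∂b is 0, so the Hessian at any point is diag(phi_aa, phi_bb) = diag(-6(a + 2), -6(b + 2)).
At (-3, 0): H = diag(6, -12).
The eigenvalues have opposite signs, so H is indefinite: a saddle point.

saddle point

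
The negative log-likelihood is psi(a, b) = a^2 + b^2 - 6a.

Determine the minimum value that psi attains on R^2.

psi(a,b) separates as P(a) + Q(b), so its minimum is min P + min Q.
P'(a) = 2a - 6 vanishes at a ∈ {3}; Q'(b) = 2b vanishes at b ∈ {0}.
Local minima of P (where P''>0): P(3)=-9. Local minima of Q: Q(0)=0.
So the global minimum of psi is P(3) + Q(0) = -9 + 0 = -9, attained at (3, 0).

-9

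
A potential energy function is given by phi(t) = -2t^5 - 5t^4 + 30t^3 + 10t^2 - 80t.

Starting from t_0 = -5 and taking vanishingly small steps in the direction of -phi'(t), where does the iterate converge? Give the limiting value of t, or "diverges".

-4

phi'(t) = -10(t - 2)(t - 1)(t + 1)(t + 4), so phi'(-5) = -1680.
Gradient descent moves in the -phi' direction, i.e. t is increasing.
The nearest critical point in that direction is t = -4, where phi'' = 900 > 0 (a local minimum). The iterate converges there.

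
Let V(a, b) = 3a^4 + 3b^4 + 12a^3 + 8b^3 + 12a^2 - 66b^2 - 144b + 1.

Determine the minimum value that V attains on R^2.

V(a,b) separates as P(a) + Q(b) + 1, so its minimum is min P + min Q + 1.
P'(a) = 12a(a + 1)(a + 2) vanishes at a ∈ {-2, -1, 0}; Q'(b) = 12(b - 3)(b + 1)(b + 4) vanishes at b ∈ {-4, -1, 3}.
Local minima of P (where P''>0): P(-2)=0, P(0)=0. Local minima of Q: Q(-4)=-224, Q(3)=-567.
So the global minimum of V is P(-2) + Q(3) + 1 = 0 − 567 + 1 = -566, attained at (-2, 3).

-566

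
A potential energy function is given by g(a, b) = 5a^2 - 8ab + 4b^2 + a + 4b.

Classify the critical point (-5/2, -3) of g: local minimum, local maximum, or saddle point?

local minimum

The Hessian of g is constant: H = [[10, -8], [-8, 8]].
det(H) = 10·8 − (-8)² = 16.
det(H) > 0 and tr(H) = 18 > 0, so H is positive definite and the point is a local minimum.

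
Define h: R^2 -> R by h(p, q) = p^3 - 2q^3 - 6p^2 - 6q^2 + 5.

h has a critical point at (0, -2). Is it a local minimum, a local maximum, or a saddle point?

saddle point

The mixed partial ∂²h/∂p∂q is 0, so the Hessian at any point is diag(h_pp, h_qq) = diag(6(p - 2), -12(q + 1)).
At (0, -2): H = diag(-12, 12).
The eigenvalues have opposite signs, so H is indefinite: a saddle point.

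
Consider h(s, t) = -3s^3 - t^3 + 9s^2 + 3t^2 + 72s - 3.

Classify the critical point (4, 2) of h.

The mixed partial ∂²h/∂s∂t is 0, so the Hessian at any point is diag(h_ss, h_tt) = diag(18(-s + 1), 6(-t + 1)).
At (4, 2): H = diag(-54, -6).
Both eigenvalues are negative, so H is negative definite: a local maximum.

local maximum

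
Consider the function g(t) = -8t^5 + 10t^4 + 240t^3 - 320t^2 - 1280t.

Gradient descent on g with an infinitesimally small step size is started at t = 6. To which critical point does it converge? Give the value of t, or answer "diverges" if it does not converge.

diverges

g'(t) = -40(t - 4)(t - 2)(t + 1)(t + 4), so g'(6) = -22400.
Gradient descent moves in the -g' direction, i.e. t is increasing.
There is no critical point above t=6, and g' keeps the same sign, so the iterate runs off to +∞.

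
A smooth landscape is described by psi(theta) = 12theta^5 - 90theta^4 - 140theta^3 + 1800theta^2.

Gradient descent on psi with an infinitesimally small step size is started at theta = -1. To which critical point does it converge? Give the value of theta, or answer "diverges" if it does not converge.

0

psi'(theta) = 60theta(theta - 5)(theta - 4)(theta + 3), so psi'(-1) = -3600.
Gradient descent moves in the -psi' direction, i.e. theta is increasing.
The nearest critical point in that direction is theta = 0, where psi'' = 3600 > 0 (a local minimum). The iterate converges there.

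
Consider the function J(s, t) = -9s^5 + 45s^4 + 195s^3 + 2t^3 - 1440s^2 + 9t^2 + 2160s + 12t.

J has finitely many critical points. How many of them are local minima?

J separates as a function of s plus a function of t, so ∇J=0 decouples.
∂J/∂s = -45(s - 4)(s - 3)(s - 1)(s + 4) = 0 at s ∈ {-4, 1, 3, 4}; ∂J/∂t = 6(t + 1)(t + 2) = 0 at t ∈ {-2, -1}.
The Hessian is diagonal: diag(J_ss, J_tt). Second derivatives: J_ss(-4)=12600, J_ss(1)=-1350, J_ss(3)=630, J_ss(4)=-1080; J_tt(-2)=-6, J_tt(-1)=6.
Local minima occur where both diagonal entries positive: (-4, -1), (3, -1). Count: 2.

2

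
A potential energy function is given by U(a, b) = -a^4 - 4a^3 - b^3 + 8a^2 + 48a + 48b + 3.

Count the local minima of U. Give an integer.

U separates as a function of a plus a function of b, so ∇U=0 decouples.
∂U/∂a = -4(a - 2)(a + 2)(a + 3) = 0 at a ∈ {-3, -2, 2}; ∂U/∂b = -3(b - 4)(b + 4) = 0 at b ∈ {-4, 4}.
The Hessian is diagonal: diag(U_aa, U_bb). Second derivatives: U_aa(-3)=-20, U_aa(-2)=16, U_aa(2)=-80; U_bb(-4)=24, U_bb(4)=-24.
Local minima occur where both diagonal entries positive: (-2, -4). Count: 1.

1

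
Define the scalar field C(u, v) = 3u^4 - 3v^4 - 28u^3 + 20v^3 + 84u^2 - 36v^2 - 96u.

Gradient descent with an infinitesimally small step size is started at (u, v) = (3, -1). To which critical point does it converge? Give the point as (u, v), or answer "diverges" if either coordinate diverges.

C is separable, so gradient descent decouples: u follows -∂C/∂u, v follows -∂C/∂v.
∂C/∂u = 12(u - 4)(u - 2)(u - 1); at u=3 this is -24, so u increases.
∂C/∂v = -12v(v - 3)(v - 2); at v=-1 this is 144, so v decreases.
The v-coordinate has no critical point in that direction and runs off to infinity.

diverges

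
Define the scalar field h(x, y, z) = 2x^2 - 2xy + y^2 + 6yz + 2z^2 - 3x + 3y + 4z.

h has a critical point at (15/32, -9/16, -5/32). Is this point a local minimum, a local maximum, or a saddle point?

saddle point

The Hessian is constant: H = [[4, -2, 0], [-2, 2, 6], [0, 6, 4]].
Leading principal minors: Δ₁ = 4, Δ₂ = 4, Δ₃ = -128.
The minors fit neither the all-positive nor the alternating-sign pattern, so H is indefinite: a saddle point.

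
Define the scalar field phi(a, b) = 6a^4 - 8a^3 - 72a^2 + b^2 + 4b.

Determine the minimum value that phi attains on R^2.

phi(a,b) separates as P(a) + Q(b), so its minimum is min P + min Q.
P'(a) = 24a(a - 3)(a + 2) vanishes at a ∈ {-2, 0, 3}; Q'(b) = 2b + 4 vanishes at b ∈ {-2}.
Local minima of P (where P''>0): P(-2)=-128, P(3)=-378. Local minima of Q: Q(-2)=-4.
So the global minimum of phi is P(3) + Q(-2) = -378 − 4 = -382, attained at (3, -2).

-382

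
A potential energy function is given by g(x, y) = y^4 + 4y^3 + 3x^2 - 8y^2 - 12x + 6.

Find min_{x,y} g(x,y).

g(x,y) separates as P(x) + Q(y) + 6, so its minimum is min P + min Q + 6.
P'(x) = 6x - 12 vanishes at x ∈ {2}; Q'(y) = 4y(y - 1)(y + 4) vanishes at y ∈ {-4, 0, 1}.
Local minima of P (where P''>0): P(2)=-12. Local minima of Q: Q(-4)=-128, Q(1)=-3.
So the global minimum of g is P(2) + Q(-4) + 6 = -12 − 128 + 6 = -134, attained at (2, -4).

-134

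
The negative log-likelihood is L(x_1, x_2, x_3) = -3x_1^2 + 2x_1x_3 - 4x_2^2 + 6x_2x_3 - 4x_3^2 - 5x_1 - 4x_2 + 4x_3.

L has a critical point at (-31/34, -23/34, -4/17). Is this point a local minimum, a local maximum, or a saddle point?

The Hessian is constant: H = [[-6, 0, 2], [0, -8, 6], [2, 6, -8]].
Leading principal minors: Δ₁ = -6, Δ₂ = 48, Δ₃ = -136.
The minors alternate sign starting negative (−, +, −), so H is negative definite: a local maximum.

local maximum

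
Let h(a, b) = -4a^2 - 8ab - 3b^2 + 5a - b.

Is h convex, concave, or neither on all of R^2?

h is quadratic, so its Hessian is the constant matrix H = [[-8, -8], [-8, -6]].
det(H) = -16, tr(H) = -14.
det(H) < 0, so H is indefinite: neither convex nor concave.

neither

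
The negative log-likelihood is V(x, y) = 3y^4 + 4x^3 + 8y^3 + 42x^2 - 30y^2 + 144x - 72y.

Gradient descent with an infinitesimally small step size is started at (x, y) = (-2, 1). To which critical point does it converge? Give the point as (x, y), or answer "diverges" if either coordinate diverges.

(-3, 2)

V is separable, so gradient descent decouples: x follows -∂V/∂x, y follows -∂V/∂y.
∂V/∂x = 12(x + 3)(x + 4); at x=-2 this is 24, so x decreases.
∂V/∂y = 12(y - 2)(y + 1)(y + 3); at y=1 this is -96, so y increases.
x converges to its nearest critical value -3 (a local min of the x-part); y converges to 2. The iterate converges to (-3, 2).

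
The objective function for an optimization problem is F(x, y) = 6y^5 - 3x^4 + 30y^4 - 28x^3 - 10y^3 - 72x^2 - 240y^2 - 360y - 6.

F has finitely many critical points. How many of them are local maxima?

4

F separates as a function of x plus a function of y, so ∇F=0 decouples.
∂F/∂x = -12x(x + 3)(x + 4) = 0 at x ∈ {-4, -3, 0}; ∂F/∂y = 30(y - 2)(y + 1)(y + 2)(y + 3) = 0 at y ∈ {-3, -2, -1, 2}.
The Hessian is diagonal: diag(F_xx, F_yy). Second derivatives: F_xx(-4)=-48, F_xx(-3)=36, F_xx(0)=-144; F_yy(-3)=-300, F_yy(-2)=120, F_yy(-1)=-180, F_yy(2)=1800.
Local maxima occur where both diagonal entries negative: (-4, -3), (-4, -1), (0, -3), (0, -1). Count: 4.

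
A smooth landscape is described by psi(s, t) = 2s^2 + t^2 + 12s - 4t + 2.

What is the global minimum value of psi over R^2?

psi(s,t) separates as P(s) + Q(t) + 2, so its minimum is min P + min Q + 2.
P'(s) = 4s + 12 vanishes at s ∈ {-3}; Q'(t) = 2(t - 2) vanishes at t ∈ {2}.
Local minima of P (where P''>0): P(-3)=-18. Local minima of Q: Q(2)=-4.
So the global minimum of psi is P(-3) + Q(2) + 2 = -18 − 4 + 2 = -20, attained at (-3, 2).

-20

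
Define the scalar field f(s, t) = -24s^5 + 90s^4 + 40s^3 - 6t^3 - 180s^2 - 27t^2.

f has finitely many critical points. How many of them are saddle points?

4

f separates as a function of s plus a function of t, so ∇f=0 decouples.
∂f/∂s = -120s(s - 3)(s - 1)(s + 1) = 0 at s ∈ {-1, 0, 1, 3}; ∂f/∂t = -18t(t + 3) = 0 at t ∈ {-3, 0}.
The Hessian is diagonal: diag(f_ss, f_tt). Second derivatives: f_ss(-1)=960, f_ss(0)=-360, f_ss(1)=480, f_ss(3)=-2880; f_tt(-3)=54, f_tt(0)=-54.
Saddle points occur where the two diagonal entries have opposite signs: (-1, 0), (0, -3), (1, 0), (3, -3). Count: 4.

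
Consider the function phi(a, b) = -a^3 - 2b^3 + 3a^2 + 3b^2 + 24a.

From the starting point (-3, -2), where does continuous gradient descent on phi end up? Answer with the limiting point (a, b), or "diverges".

(-2, 0)

phi is separable, so gradient descent decouples: a follows -∂phi/∂a, b follows -∂phi/∂b.
∂phi/∂a = -3(a - 4)(a + 2); at a=-3 this is -21, so a increases.
∂phi/∂b = -6b(b - 1); at b=-2 this is -36, so b increases.
a converges to its nearest critical value -2 (a local min of the a-part); b converges to 0. The iterate converges to (-2, 0).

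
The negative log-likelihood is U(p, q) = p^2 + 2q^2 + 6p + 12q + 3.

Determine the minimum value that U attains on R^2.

-24

U(p,q) separates as A(p) + B(q) + 3, so its minimum is min A + min B + 3.
A'(p) = 2p + 6 vanishes at p ∈ {-3}; B'(q) = 4q + 12 vanishes at q ∈ {-3}.
Local minima of A (where A''>0): A(-3)=-9. Local minima of B: B(-3)=-18.
So the global minimum of U is A(-3) + B(-3) + 3 = -9 − 18 + 3 = -24, attained at (-3, -3).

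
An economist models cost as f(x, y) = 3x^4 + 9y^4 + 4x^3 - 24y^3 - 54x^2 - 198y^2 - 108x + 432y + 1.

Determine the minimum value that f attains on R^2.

f(x,y) separates as P(x) + Q(y) + 1, so its minimum is min P + min Q + 1.
P'(x) = 12(x - 3)(x + 1)(x + 3) vanishes at x ∈ {-3, -1, 3}; Q'(y) = 36(y - 4)(y - 1)(y + 3) vanishes at y ∈ {-3, 1, 4}.
Local minima of P (where P''>0): P(-3)=-27, P(3)=-459. Local minima of Q: Q(-3)=-1701, Q(4)=-672.
So the global minimum of f is P(3) + Q(-3) + 1 = -459 − 1701 + 1 = -2159, attained at (3, -3).

-2159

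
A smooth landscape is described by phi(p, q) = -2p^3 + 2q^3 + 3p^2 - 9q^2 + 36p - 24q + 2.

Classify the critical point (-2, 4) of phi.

The mixed partial ∂²phi/∂p∂q is 0, so the Hessian at any point is diag(phi_pp, phi_qq) = diag(6(-2p + 1), 6(2q - 3)).
At (-2, 4): H = diag(30, 30).
Both eigenvalues are positive, so H is positive definite: a local minimum.

local minimum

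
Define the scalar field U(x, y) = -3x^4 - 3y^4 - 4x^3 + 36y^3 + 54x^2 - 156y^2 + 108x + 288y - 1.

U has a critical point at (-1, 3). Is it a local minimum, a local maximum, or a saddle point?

local minimum

The mixed partial ∂²U/∂x∂y is 0, so the Hessian at any point is diag(U_xx, U_yy) = diag(12(-3x^2 - 2x + 9), 12(-3y^2 + 18y - 26)).
At (-1, 3): H = diag(96, 12).
Both eigenvalues are positive, so H is positive definite: a local minimum.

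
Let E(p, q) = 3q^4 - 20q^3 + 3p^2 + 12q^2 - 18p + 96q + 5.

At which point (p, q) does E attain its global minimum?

E(p,q) separates as A(p) + B(q) + 5, so its minimum is min A + min B + 5.
A'(p) = 6p - 18 vanishes at p ∈ {3}; B'(q) = 12(q - 4)(q - 2)(q + 1) vanishes at q ∈ {-1, 2, 4}.
Local minima of A (where A''>0): A(3)=-27. Local minima of B: B(-1)=-61, B(4)=64.
So the global minimum of E is A(3) + B(-1) + 5 = -27 − 61 + 5 = -83, attained at (3, -1).

(3, -1)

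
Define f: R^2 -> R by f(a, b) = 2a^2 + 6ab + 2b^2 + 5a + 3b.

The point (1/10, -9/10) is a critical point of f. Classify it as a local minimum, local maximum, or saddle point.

saddle point

The Hessian of f is constant: H = [[4, 6], [6, 4]].
det(H) = 4·4 − 6² = -20.
Since det(H) < 0, H is indefinite and the critical point is a saddle point.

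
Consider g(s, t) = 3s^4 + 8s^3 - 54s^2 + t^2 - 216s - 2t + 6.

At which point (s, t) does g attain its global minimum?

g(s,t) separates as P(s) + Q(t) + 6, so its minimum is min P + min Q + 6.
P'(s) = 12(s - 3)(s + 2)(s + 3) vanishes at s ∈ {-3, -2, 3}; Q'(t) = 2(t - 1) vanishes at t ∈ {1}.
Local minima of P (where P''>0): P(-3)=189, P(3)=-675. Local minima of Q: Q(1)=-1.
So the global minimum of g is P(3) + Q(1) + 6 = -675 − 1 + 6 = -670, attained at (3, 1).

(3, 1)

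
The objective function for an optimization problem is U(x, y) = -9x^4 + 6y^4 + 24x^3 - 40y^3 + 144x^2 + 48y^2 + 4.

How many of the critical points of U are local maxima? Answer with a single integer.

2

U separates as a function of x plus a function of y, so ∇U=0 decouples.
∂U/∂x = -36x(x - 4)(x + 2) = 0 at x ∈ {-2, 0, 4}; ∂U/∂y = 24y(y - 4)(y - 1) = 0 at y ∈ {0, 1, 4}.
The Hessian is diagonal: diag(U_xx, U_yy). Second derivatives: U_xx(-2)=-432, U_xx(0)=288, U_xx(4)=-864; U_yy(0)=96, U_yy(1)=-72, U_yy(4)=288.
Local maxima occur where both diagonal entries negative: (-2, 1), (4, 1). Count: 2.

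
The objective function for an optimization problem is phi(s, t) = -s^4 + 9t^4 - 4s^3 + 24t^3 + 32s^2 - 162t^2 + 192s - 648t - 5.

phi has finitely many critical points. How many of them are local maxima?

phi separates as a function of s plus a function of t, so ∇phi=0 decouples.
∂phi/∂s = -4(s - 4)(s + 3)(s + 4) = 0 at s ∈ {-4, -3, 4}; ∂phi/∂t = 36(t - 3)(t + 2)(t + 3) = 0 at t ∈ {-3, -2, 3}.
The Hessian is diagonal: diag(phi_ss, phi_tt). Second derivatives: phi_ss(-4)=-32, phi_ss(-3)=28, phi_ss(4)=-224; phi_tt(-3)=216, phi_tt(-2)=-180, phi_tt(3)=1080.
Local maxima occur where both diagonal entries negative: (-4, -2), (4, -2). Count: 2.

2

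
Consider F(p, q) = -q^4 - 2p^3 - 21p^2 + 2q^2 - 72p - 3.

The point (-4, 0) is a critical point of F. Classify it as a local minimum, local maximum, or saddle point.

local minimum

The mixed partial ∂²F/∂p∂q is 0, so the Hessian at any point is diag(F_pp, F_qq) = diag(-6(2p + 7), 4(-3q^2 + 1)).
At (-4, 0): H = diag(6, 4).
Both eigenvalues are positive, so H is positive definite: a local minimum.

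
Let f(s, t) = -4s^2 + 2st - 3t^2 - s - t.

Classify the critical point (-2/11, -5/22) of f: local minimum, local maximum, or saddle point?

local maximum

The Hessian of f is constant: H = [[-8, 2], [2, -6]].
det(H) = (-8)·(-6) − 2² = 44.
det(H) > 0 and tr(H) = -14 < 0, so H is negative definite and the point is a local maximum.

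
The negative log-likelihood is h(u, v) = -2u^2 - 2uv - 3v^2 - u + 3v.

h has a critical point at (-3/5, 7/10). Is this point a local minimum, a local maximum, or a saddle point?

The Hessian of h is constant: H = [[-4, -2], [-2, -6]].
det(H) = (-4)·(-6) − (-2)² = 20.
det(H) > 0 and tr(H) = -10 < 0, so H is negative definite and the point is a local maximum.

local maximum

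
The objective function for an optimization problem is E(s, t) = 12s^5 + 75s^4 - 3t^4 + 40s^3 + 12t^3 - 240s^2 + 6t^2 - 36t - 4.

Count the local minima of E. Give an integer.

E separates as a function of s plus a function of t, so ∇E=0 decouples.
∂E/∂s = 60s(s - 1)(s + 2)(s + 4) = 0 at s ∈ {-4, -2, 0, 1}; ∂E/∂t = -12(t - 3)(t - 1)(t + 1) = 0 at t ∈ {-1, 1, 3}.
The Hessian is diagonal: diag(E_ss, E_tt). Second derivatives: E_ss(-4)=-2400, E_ss(-2)=720, E_ss(0)=-480, E_ss(1)=900; E_tt(-1)=-96, E_tt(1)=48, E_tt(3)=-96.
Local minima occur where both diagonal entries positive: (-2, 1), (1, 1). Count: 2.

2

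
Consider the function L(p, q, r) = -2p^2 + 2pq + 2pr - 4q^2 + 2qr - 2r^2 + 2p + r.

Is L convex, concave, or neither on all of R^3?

concave

L is quadratic, so its Hessian is the constant matrix H = [[-4, 2, 2], [2, -8, 2], [2, 2, -4]].
Leading principal minors: -4, 28, -48.
Signs alternate −, +, − ⇒ H ≺ 0 ⇒ concave.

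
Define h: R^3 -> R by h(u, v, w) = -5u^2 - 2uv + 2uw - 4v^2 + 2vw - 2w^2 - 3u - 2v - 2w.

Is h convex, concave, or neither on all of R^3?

h is quadratic, so its Hessian is the constant matrix H = [[-10, -2, 2], [-2, -8, 2], [2, 2, -4]].
Leading principal minors: -10, 76, -248.
Signs alternate −, +, − ⇒ H ≺ 0 ⇒ concave.

concave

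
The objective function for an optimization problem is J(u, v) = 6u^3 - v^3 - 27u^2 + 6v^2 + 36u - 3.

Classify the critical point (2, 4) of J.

The mixed partial ∂²J/∂u∂v is 0, so the Hessian at any point is diag(J_uu, J_vv) = diag(18(2u - 3), 6(-v + 2)).
At (2, 4): H = diag(18, -12).
The eigenvalues have opposite signs, so H is indefinite: a saddle point.

saddle point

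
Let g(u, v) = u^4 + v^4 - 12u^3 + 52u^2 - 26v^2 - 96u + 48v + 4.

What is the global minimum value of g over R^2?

g(u,v) separates as P(u) + Q(v) + 4, so its minimum is min P + min Q + 4.
P'(u) = 4(u - 4)(u - 3)(u - 2) vanishes at u ∈ {2, 3, 4}; Q'(v) = 4(v - 3)(v - 1)(v + 4) vanishes at v ∈ {-4, 1, 3}.
Local minima of P (where P''>0): P(2)=-64, P(4)=-64. Local minima of Q: Q(-4)=-352, Q(3)=-9.
So the global minimum of g is P(2) + Q(-4) + 4 = -64 − 352 + 4 = -412, attained at (2, -4).

-412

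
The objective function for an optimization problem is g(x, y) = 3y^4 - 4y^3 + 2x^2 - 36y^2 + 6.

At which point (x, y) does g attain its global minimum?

(0, 3)

g(x,y) separates as P(x) + Q(y) + 6, so its minimum is min P + min Q + 6.
P'(x) = 4x vanishes at x ∈ {0}; Q'(y) = 12y(y - 3)(y + 2) vanishes at y ∈ {-2, 0, 3}.
Local minima of P (where P''>0): P(0)=0. Local minima of Q: Q(-2)=-64, Q(3)=-189.
So the global minimum of g is P(0) + Q(3) + 6 = 0 − 189 + 6 = -183, attained at (0, 3).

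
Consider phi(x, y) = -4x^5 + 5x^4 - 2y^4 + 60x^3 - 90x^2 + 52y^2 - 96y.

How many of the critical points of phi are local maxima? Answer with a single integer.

phi separates as a function of x plus a function of y, so ∇phi=0 decouples.
∂phi/∂x = -20x(x - 3)(x - 1)(x + 3) = 0 at x ∈ {-3, 0, 1, 3}; ∂phi/∂y = -8(y - 3)(y - 1)(y + 4) = 0 at y ∈ {-4, 1, 3}.
The Hessian is diagonal: diag(phi_xx, phi_yy). Second derivatives: phi_xx(-3)=1440, phi_xx(0)=-180, phi_xx(1)=160, phi_xx(3)=-720; phi_yy(-4)=-280, phi_yy(1)=80, phi_yy(3)=-112.
Local maxima occur where both diagonal entries negative: (0, -4), (0, 3), (3, -4), (3, 3). Count: 4.

4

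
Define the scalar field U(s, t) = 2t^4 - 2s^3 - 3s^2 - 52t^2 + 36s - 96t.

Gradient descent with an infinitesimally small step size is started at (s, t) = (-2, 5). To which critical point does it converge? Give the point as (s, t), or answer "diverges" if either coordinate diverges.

(-3, 4)

U is separable, so gradient descent decouples: s follows -∂U/∂s, t follows -∂U/∂t.
∂U/∂s = -6(s - 2)(s + 3); at s=-2 this is 24, so s decreases.
∂U/∂t = 8(t - 4)(t + 1)(t + 3); at t=5 this is 384, so t decreases.
s converges to its nearest critical value -3 (a local min of the s-part); t converges to 4. The iterate converges to (-3, 4).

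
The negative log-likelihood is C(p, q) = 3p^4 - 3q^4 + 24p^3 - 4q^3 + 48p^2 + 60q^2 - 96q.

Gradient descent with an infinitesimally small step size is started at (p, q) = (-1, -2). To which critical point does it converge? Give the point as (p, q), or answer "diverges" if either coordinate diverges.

(0, 1)

C is separable, so gradient descent decouples: p follows -∂C/∂p, q follows -∂C/∂q.
∂C/∂p = 12p(p + 2)(p + 4); at p=-1 this is -36, so p increases.
∂C/∂q = -12(q - 2)(q - 1)(q + 4); at q=-2 this is -288, so q increases.
p converges to its nearest critical value 0 (a local min of the p-part); q converges to 1. The iterate converges to (0, 1).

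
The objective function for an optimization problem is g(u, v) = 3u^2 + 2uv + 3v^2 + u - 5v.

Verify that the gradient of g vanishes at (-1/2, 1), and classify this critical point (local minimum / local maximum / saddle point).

local minimum

∇g = (6u + 2v + 1, 2u + 6v - 5); substituting (-1/2, 1) gives ∇g = (0, 0), so (-1/2, 1) is indeed a critical point.
The Hessian of g is constant: H = [[6, 2], [2, 6]].
det(H) = 6·6 − 2² = 32.
det(H) > 0 and tr(H) = 12 > 0, so H is positive definite and the point is a local minimum.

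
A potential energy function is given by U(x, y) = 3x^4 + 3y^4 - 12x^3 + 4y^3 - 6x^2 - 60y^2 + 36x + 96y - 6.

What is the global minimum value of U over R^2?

U(x,y) separates as P(x) + Q(y) − 6, so its minimum is min P + min Q − 6.
P'(x) = 12(x - 3)(x - 1)(x + 1) vanishes at x ∈ {-1, 1, 3}; Q'(y) = 12(y - 2)(y - 1)(y + 4) vanishes at y ∈ {-4, 1, 2}.
Local minima of P (where P''>0): P(-1)=-27, P(3)=-27. Local minima of Q: Q(-4)=-832, Q(2)=32.
So the global minimum of U is P(-1) + Q(-4) − 6 = -27 − 832 − 6 = -865, attained at (-1, -4).

-865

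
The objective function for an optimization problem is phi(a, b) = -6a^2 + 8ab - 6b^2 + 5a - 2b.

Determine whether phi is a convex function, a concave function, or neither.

concave

phi is quadratic, so its Hessian is the constant matrix H = [[-12, 8], [8, -12]].
det(H) = 80, tr(H) = -24.
det(H) > 0 and tr(H) < 0, so H is negative definite everywhere: concave.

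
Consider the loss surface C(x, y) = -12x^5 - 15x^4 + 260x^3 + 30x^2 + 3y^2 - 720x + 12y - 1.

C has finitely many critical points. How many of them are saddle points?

2

C separates as a function of x plus a function of y, so ∇C=0 decouples.
∂C/∂x = -60(x - 3)(x - 1)(x + 1)(x + 4) = 0 at x ∈ {-4, -1, 1, 3}; ∂C/∂y = 6(y + 2) = 0 at y ∈ {-2}.
The Hessian is diagonal: diag(C_xx, C_yy). Second derivatives: C_xx(-4)=6300, C_xx(-1)=-1440, C_xx(1)=1200, C_xx(3)=-3360; C_yy(-2)=6.
Saddle points occur where the two diagonal entries have opposite signs: (-1, -2), (3, -2). Count: 2.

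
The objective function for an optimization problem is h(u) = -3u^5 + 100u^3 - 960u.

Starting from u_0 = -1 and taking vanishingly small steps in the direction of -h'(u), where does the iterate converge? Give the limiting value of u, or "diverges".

2

h'(u) = -15(u - 4)(u - 2)(u + 2)(u + 4), so h'(-1) = -675.
Gradient descent moves in the -h' direction, i.e. u is increasing.
The nearest critical point in that direction is u = 2, where h'' = 720 > 0 (a local minimum). The iterate converges there.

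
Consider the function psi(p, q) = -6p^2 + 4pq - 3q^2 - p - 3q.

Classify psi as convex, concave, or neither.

psi is quadratic, so its Hessian is the constant matrix H = [[-12, 4], [4, -6]].
det(H) = 56, tr(H) = -18.
det(H) > 0 and tr(H) < 0, so H is negative definite everywhere: concave.

concave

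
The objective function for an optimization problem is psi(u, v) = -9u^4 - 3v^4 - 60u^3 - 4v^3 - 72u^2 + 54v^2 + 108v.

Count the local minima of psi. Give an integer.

psi separates as a function of u plus a function of v, so ∇psi=0 decouples.
∂psi/∂u = -36u(u + 1)(u + 4) = 0 at u ∈ {-4, -1, 0}; ∂psi/∂v = -12(v - 3)(v + 1)(v + 3) = 0 at v ∈ {-3, -1, 3}.
The Hessian is diagonal: diag(psi_uu, psi_vv). Second derivatives: psi_uu(-4)=-432, psi_uu(-1)=108, psi_uu(0)=-144; psi_vv(-3)=-144, psi_vv(-1)=96, psi_vv(3)=-288.
Local minima occur where both diagonal entries positive: (-1, -1). Count: 1.

1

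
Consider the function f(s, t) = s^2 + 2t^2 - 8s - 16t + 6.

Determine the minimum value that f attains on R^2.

f(s,t) separates as P(s) + Q(t) + 6, so its minimum is min P + min Q + 6.
P'(s) = 2s - 8 vanishes at s ∈ {4}; Q'(t) = 4(t - 4) vanishes at t ∈ {4}.
Local minima of P (where P''>0): P(4)=-16. Local minima of Q: Q(4)=-32.
So the global minimum of f is P(4) + Q(4) + 6 = -16 − 32 + 6 = -42, attained at (4, 4).

-42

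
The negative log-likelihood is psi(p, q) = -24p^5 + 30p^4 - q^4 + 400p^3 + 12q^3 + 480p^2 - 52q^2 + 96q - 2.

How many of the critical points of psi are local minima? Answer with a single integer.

psi separates as a function of p plus a function of q, so ∇psi=0 decouples.
∂psi/∂p = -120p(p - 4)(p + 1)(p + 2) = 0 at p ∈ {-2, -1, 0, 4}; ∂psi/∂q = -4(q - 4)(q - 3)(q - 2) = 0 at q ∈ {2, 3, 4}.
The Hessian is diagonal: diag(psi_pp, psi_qq). Second derivatives: psi_pp(-2)=1440, psi_pp(-1)=-600, psi_pp(0)=960, psi_pp(4)=-14400; psi_qq(2)=-8, psi_qq(3)=4, psi_qq(4)=-8.
Local minima occur where both diagonal entries positive: (-2, 3), (0, 3). Count: 2.

2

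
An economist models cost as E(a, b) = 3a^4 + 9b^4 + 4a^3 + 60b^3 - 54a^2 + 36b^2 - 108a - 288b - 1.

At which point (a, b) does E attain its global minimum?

E(a,b) separates as P(a) + Q(b) − 1, so its minimum is min P + min Q − 1.
P'(a) = 12(a - 3)(a + 1)(a + 3) vanishes at a ∈ {-3, -1, 3}; Q'(b) = 36(b - 1)(b + 2)(b + 4) vanishes at b ∈ {-4, -2, 1}.
Local minima of P (where P''>0): P(-3)=-27, P(3)=-459. Local minima of Q: Q(-4)=192, Q(1)=-183.
So the global minimum of E is P(3) + Q(1) − 1 = -459 − 183 − 1 = -643, attained at (3, 1).

(3, 1)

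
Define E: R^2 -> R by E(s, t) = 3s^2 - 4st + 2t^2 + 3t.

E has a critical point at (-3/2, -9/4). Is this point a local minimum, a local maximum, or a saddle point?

The Hessian of E is constant: H = [[6, -4], [-4, 4]].
det(H) = 6·4 − (-4)² = 8.
det(H) > 0 and tr(H) = 10 > 0, so H is positive definite and the point is a local minimum.

local minimum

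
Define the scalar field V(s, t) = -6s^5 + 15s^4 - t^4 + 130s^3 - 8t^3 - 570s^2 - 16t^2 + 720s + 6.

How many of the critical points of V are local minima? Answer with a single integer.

V separates as a function of s plus a function of t, so ∇V=0 decouples.
∂V/∂s = -30(s - 3)(s - 2)(s - 1)(s + 4) = 0 at s ∈ {-4, 1, 2, 3}; ∂V/∂t = -4t(t + 2)(t + 4) = 0 at t ∈ {-4, -2, 0}.
The Hessian is diagonal: diag(V_ss, V_tt). Second derivatives: V_ss(-4)=6300, V_ss(1)=-300, V_ss(2)=180, V_ss(3)=-420; V_tt(-4)=-32, V_tt(-2)=16, V_tt(0)=-32.
Local minima occur where both diagonal entries positive: (-4, -2), (2, -2). Count: 2.

2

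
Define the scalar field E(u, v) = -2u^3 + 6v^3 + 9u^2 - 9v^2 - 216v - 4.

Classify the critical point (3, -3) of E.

local maximum

The mixed partial ∂²E/∂u∂v is 0, so the Hessian at any point is diag(E_uu, E_vv) = diag(6(-2u + 3), 18(2v - 1)).
At (3, -3): H = diag(-18, -126).
Both eigenvalues are negative, so H is negative definite: a local maximum.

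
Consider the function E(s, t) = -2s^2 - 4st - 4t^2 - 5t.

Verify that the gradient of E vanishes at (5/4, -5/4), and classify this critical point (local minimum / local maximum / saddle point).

∇E = (-4s - 4t, -4s - 8t - 5); substituting (5/4, -5/4) gives ∇E = (0, 0), so (5/4, -5/4) is indeed a critical point.
The Hessian of E is constant: H = [[-4, -4], [-4, -8]].
det(H) = (-4)·(-8) − (-4)² = 16.
det(H) > 0 and tr(H) = -12 < 0, so H is negative definite and the point is a local maximum.

local maximum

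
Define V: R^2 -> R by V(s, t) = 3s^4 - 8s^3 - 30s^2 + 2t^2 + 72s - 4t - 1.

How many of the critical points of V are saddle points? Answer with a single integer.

1

V separates as a function of s plus a function of t, so ∇V=0 decouples.
∂V/∂s = 12(s - 3)(s - 1)(s + 2) = 0 at s ∈ {-2, 1, 3}; ∂V/∂t = 4(t - 1) = 0 at t ∈ {1}.
The Hessian is diagonal: diag(V_ss, V_tt). Second derivatives: V_ss(-2)=180, V_ss(1)=-72, V_ss(3)=120; V_tt(1)=4.
Saddle points occur where the two diagonal entries have opposite signs: (1, 1). Count: 1.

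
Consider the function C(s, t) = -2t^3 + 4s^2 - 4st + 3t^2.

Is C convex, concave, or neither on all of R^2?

neither

The term -2t^3 is cubic, so the Hessian is not constant.
∂²C/∂t² = -12t + 6, which takes both signs as t varies (negative for sufficiently large t). A diagonal entry of the Hessian changing sign means the Hessian is neither positive- nor negative-semidefinite on all of R^2.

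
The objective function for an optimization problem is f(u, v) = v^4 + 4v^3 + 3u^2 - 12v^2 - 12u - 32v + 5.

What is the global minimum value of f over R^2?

-71

f(u,v) separates as P(u) + Q(v) + 5, so its minimum is min P + min Q + 5.
P'(u) = 6u - 12 vanishes at u ∈ {2}; Q'(v) = 4(v - 2)(v + 1)(v + 4) vanishes at v ∈ {-4, -1, 2}.
Local minima of P (where P''>0): P(2)=-12. Local minima of Q: Q(-4)=-64, Q(2)=-64.
So the global minimum of f is P(2) + Q(-4) + 5 = -12 − 64 + 5 = -71, attained at (2, -4).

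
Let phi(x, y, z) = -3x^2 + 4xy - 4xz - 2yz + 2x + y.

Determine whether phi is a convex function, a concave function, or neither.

phi is quadratic, so its Hessian is the constant matrix H = [[-6, 4, -4], [4, 0, -2], [-4, -2, 0]].
Leading principal minors: -6, -16, 88.
Neither pattern holds ⇒ H is indefinite ⇒ neither convex nor concave.

neither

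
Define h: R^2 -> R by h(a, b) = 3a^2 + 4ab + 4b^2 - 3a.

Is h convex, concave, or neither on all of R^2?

h is quadratic, so its Hessian is the constant matrix H = [[6, 4], [4, 8]].
det(H) = 32, tr(H) = 14.
det(H) > 0 and tr(H) > 0, so H is positive definite everywhere: convex.

convex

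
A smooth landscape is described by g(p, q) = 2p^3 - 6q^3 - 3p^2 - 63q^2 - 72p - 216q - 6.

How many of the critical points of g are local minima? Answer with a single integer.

1

g separates as a function of p plus a function of q, so ∇g=0 decouples.
∂g/∂p = 6(p - 4)(p + 3) = 0 at p ∈ {-3, 4}; ∂g/∂q = -18(q + 3)(q + 4) = 0 at q ∈ {-4, -3}.
The Hessian is diagonal: diag(g_pp, g_qq). Second derivatives: g_pp(-3)=-42, g_pp(4)=42; g_qq(-4)=18, g_qq(-3)=-18.
Local minima occur where both diagonal entries positive: (4, -4). Count: 1.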